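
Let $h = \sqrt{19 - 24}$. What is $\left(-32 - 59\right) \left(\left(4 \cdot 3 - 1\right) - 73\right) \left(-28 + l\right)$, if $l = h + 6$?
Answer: $-124124 + 5642 i \sqrt{5} \approx -1.2412 \cdot 10^{5} + 12616.0 i$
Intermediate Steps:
$h = i \sqrt{5}$ ($h = \sqrt{-5} = i \sqrt{5} \approx 2.2361 i$)
$l = 6 + i \sqrt{5}$ ($l = i \sqrt{5} + 6 = 6 + i \sqrt{5} \approx 6.0 + 2.2361 i$)
$\left(-32 - 59\right) \left(\left(4 \cdot 3 - 1\right) - 73\right) \left(-28 + l\right) = \left(-32 - 59\right) \left(\left(4 \cdot 3 - 1\right) - 73\right) \left(-28 + \left(6 + i \sqrt{5}\right)\right) = - 91 \left(\left(12 - 1\right) - 73\right) \left(-22 + i \sqrt{5}\right) = - 91 \left(11 - 73\right) \left(-22 + i \sqrt{5}\right) = \left(-91\right) \left(-62\right) \left(-22 + i \sqrt{5}\right) = 5642 \left(-22 + i \sqrt{5}\right) = -124124 + 5642 i \sqrt{5}$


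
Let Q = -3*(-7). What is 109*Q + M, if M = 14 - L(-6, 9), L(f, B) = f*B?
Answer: 2357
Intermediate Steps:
L(f, B) = B*f
Q = 21
M = 68 (M = 14 - 9*(-6) = 14 - 1*(-54) = 14 + 54 = 68)
109*Q + M = 109*21 + 68 = 2289 + 68 = 2357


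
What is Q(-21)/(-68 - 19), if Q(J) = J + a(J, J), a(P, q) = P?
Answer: 14/29 ≈ 0.48276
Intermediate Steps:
Q(J) = 2*J (Q(J) = J + J = 2*J)
Q(-21)/(-68 - 19) = (2*(-21))/(-68 - 19) = -42/(-87) = -42*(-1/87) = 14/29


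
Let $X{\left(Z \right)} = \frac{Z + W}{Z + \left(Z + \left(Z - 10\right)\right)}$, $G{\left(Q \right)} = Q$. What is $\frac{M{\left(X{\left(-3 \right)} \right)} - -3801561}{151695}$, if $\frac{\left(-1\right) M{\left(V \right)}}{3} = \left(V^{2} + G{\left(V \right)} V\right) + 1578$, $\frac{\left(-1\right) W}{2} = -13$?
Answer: $\frac{152294597}{6084655} \approx 25.029$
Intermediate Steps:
$W = 26$ ($W = \left(-2\right) \left(-13\right) = 26$)
$X{\left(Z \right)} = \frac{26 + Z}{-10 + 3 Z}$ ($X{\left(Z \right)} = \frac{Z + 26}{Z + \left(Z + \left(Z - 10\right)\right)} = \frac{26 + Z}{Z + \left(Z + \left(-10 + Z\right)\right)} = \frac{26 + Z}{Z + \left(-10 + 2 Z\right)} = \frac{26 + Z}{-10 + 3 Z}$)
$M{\left(V \right)} = -4734 - 6 V^{2}$ ($M{\left(V \right)} = - 3 \left(\left(V^{2} + V V\right) + 1578\right) = - 3 \left(\left(V^{2} + V^{2}\right) + 1578\right) = - 3 \left(2 V^{2} + 1578\right) = - 3 \left(1578 + 2 V^{2}\right) = -4734 - 6 V^{2}$)
$\frac{M{\left(X{\left(-3 \right)} \right)} - -3801561}{151695} = \frac{\left(-4734 - 6 \left(\frac{26 - 3}{-10 + 3 \left(-3\right)}\right)^{2}\right) - -3801561}{151695} = \left(\left(-4734 - 6 \left(\frac{1}{-10 - 9} \cdot 23\right)^{2}\right) + 3801561\right) \frac{1}{151695} = \left(\left(-4734 - 6 \left(\frac{1}{-19} \cdot 23\right)^{2}\right) + 3801561\right) \frac{1}{151695} = \left(\left(-4734 - 6 \left(\left(- \frac{1}{19}\right) 23\right)^{2}\right) + 3801561\right) \frac{1}{151695} = \left(\left(-4734 - 6 \left(- \frac{23}{19}\right)^{2}\right) + 3801561\right) \frac{1}{151695} = \left(\left(-4734 - \frac{3174}{361}\right) + 3801561\right) \frac{1}{151695} = \left(- \frac{1712148}{361} + 3801561\right) \frac{1}{151695} = \frac{1370651373}{361} \cdot \frac{1}{151695} = \frac{152294597}{6084655}$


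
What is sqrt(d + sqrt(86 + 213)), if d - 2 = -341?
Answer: sqrt(-339 + sqrt(299)) ≈ 17.936*I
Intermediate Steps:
d = -339 (d = 2 - 341 = -339)
sqrt(d + sqrt(86 + 213)) = sqrt(-339 + sqrt(86 + 213)) = sqrt(-339 + sqrt(299))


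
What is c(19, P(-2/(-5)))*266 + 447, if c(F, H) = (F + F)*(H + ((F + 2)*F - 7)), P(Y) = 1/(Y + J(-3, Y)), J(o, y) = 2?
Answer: 11900984/3 ≈ 3.9670e+6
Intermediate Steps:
P(Y) = 1/(2 + Y) (P(Y) = 1/(Y + 2) = 1/(2 + Y))
c(F, H) = 2*F*(-7 + H + F*(2 + F)) (c(F, H) = (2*F)*(H + ((2 + F)*F - 7)) = (2*F)*(H + (F*(2 + F) - 7)) = (2*F)*(H + (-7 + F*(2 + F))) = (2*F)*(-7 + H + F*(2 + F)) = 2*F*(-7 + H + F*(2 + F)))
c(19, P(-2/(-5)))*266 + 447 = (2*19*(-7 + 1/(2 - 2/(-5)) + 19² + 2*19))*266 + 447 = (2*19*(-7 + 1/(2 - 2*(-⅕)) + 361 + 38))*266 + 447 = (2*19*(-7 + 1/(2 + ⅖) + 361 + 38))*266 + 447 = (2*19*(-7 + 1/(12/5) + 361 + 38))*266 + 447 = (2*19*(-7 + 5/12 + 361 + 38))*266 + 447 = (2*19*(4709/12))*266 + 447 = (89471/6)*266 + 447 = 11899643/3 + 447 = 11900984/3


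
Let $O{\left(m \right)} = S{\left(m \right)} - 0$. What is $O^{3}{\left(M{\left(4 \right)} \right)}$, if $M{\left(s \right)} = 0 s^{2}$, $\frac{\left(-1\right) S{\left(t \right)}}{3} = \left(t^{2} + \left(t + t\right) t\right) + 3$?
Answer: $-729$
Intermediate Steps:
$S{\left(t \right)} = -9 - 9 t^{2}$ ($S{\left(t \right)} = - 3 \left(\left(t^{2} + \left(t + t\right) t\right) + 3\right) = - 3 \left(\left(t^{2} + 2 t t\right) + 3\right) = - 3 \left(\left(t^{2} + 2 t^{2}\right) + 3\right) = - 3 \left(3 t^{2} + 3\right) = - 3 \left(3 + 3 t^{2}\right) = -9 - 9 t^{2}$)
$M{\left(s \right)} = 0$
$O{\left(m \right)} = -9 - 9 m^{2}$ ($O{\left(m \right)} = \left(-9 - 9 m^{2}\right) - 0 = \left(-9 - 9 m^{2}\right) + 0 = -9 - 9 m^{2}$)
$O^{3}{\left(M{\left(4 \right)} \right)} = \left(-9 - 9 \cdot 0^{2}\right)^{3} = \left(-9 - 0\right)^{3} = \left(-9 + 0\right)^{3} = \left(-9\right)^{3} = -729$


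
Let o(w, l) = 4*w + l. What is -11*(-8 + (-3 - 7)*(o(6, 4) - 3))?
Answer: 2838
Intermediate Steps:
o(w, l) = l + 4*w
-11*(-8 + (-3 - 7)*(o(6, 4) - 3)) = -11*(-8 + (-3 - 7)*((4 + 4*6) - 3)) = -11*(-8 - 10*((4 + 24) - 3)) = -11*(-8 - 10*(28 - 3)) = -11*(-8 - 10*25) = -11*(-8 - 250) = -11*(-258) = 2838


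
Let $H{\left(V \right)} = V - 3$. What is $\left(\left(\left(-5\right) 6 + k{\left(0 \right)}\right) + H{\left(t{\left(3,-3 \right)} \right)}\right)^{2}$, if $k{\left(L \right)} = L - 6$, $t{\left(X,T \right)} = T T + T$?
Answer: $1089$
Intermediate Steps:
$t{\left(X,T \right)} = T + T^{2}$ ($t{\left(X,T \right)} = T^{2} + T = T + T^{2}$)
$H{\left(V \right)} = -3 + V$
$k{\left(L \right)} = -6 + L$ ($k{\left(L \right)} = L - 6 = -6 + L$)
$\left(\left(\left(-5\right) 6 + k{\left(0 \right)}\right) + H{\left(t{\left(3,-3 \right)} \right)}\right)^{2} = \left(\left(\left(-5\right) 6 + \left(-6 + 0\right)\right) - \left(3 + 3 \left(1 - 3\right)\right)\right)^{2} = \left(\left(-30 - 6\right) - -3\right)^{2} = \left(-36 + \left(-3 + 6\right)\right)^{2} = \left(-36 + 3\right)^{2} = \left(-33\right)^{2} = 1089$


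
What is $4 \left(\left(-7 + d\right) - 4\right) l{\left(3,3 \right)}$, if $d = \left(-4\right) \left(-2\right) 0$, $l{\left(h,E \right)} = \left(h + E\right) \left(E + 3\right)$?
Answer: $-1584$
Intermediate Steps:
$l{\left(h,E \right)} = \left(3 + E\right) \left(E + h\right)$ ($l{\left(h,E \right)} = \left(E + h\right) \left(3 + E\right) = \left(3 + E\right) \left(E + h\right)$)
$d = 0$ ($d = 8 \cdot 0 = 0$)
$4 \left(\left(-7 + d\right) - 4\right) l{\left(3,3 \right)} = 4 \left(\left(-7 + 0\right) - 4\right) \left(3^{2} + 3 \cdot 3 + 3 \cdot 3 + 3 \cdot 3\right) = 4 \left(-7 - 4\right) \left(9 + 9 + 9 + 9\right) = 4 \left(-11\right) 36 = \left(-44\right) 36 = -1584$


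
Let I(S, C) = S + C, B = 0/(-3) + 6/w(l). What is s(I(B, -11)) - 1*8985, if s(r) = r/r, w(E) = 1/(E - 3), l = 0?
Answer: -8984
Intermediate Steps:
w(E) = 1/(-3 + E)
B = -18 (B = 0/(-3) + 6/(1/(-3 + 0)) = 0*(-⅓) + 6/(1/(-3)) = 0 + 6/(-⅓) = 0 + 6*(-3) = 0 - 18 = -18)
I(S, C) = C + S
s(r) = 1
s(I(B, -11)) - 1*8985 = 1 - 1*8985 = 1 - 8985 = -8984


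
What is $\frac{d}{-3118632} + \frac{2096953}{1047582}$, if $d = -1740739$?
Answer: $\frac{126715023809}{49500344664} \approx 2.5599$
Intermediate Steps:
$\frac{d}{-3118632} + \frac{2096953}{1047582} = - \frac{1740739}{-3118632} + \frac{2096953}{1047582} = \left(-1740739\right) \left(- \frac{1}{3118632}\right) + 2096953 \cdot \frac{1}{1047582} = \frac{158249}{283512} + \frac{2096953}{1047582} = \frac{126715023809}{49500344664}$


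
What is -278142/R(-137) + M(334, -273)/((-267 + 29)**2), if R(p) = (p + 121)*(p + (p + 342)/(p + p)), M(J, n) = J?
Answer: -89931020295/712638164 ≈ -126.19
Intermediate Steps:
R(p) = (121 + p)*(p + (342 + p)/(2*p)) (R(p) = (121 + p)*(p + (342 + p)/((2*p))) = (121 + p)*(p + (342 + p)*(1/(2*p))) = (121 + p)*(p + (342 + p)/(2*p)))
-278142/R(-137) + M(334, -273)/((-267 + 29)**2) = -278142/(463/2 + (-137)**2 + 20691/(-137) + (243/2)*(-137)) + 334/((-267 + 29)**2) = -278142/(463/2 + 18769 + 20691*(-1/137) - 33291/2) + 334/((-238)**2) = -278142/(463/2 + 18769 - 20691/137 - 33291/2) + 334/56644 = -278142/301944/137 + 334*(1/56644) = -278142*137/301944 + 167/28322 = -6350909/50324 + 167/28322 = -89931020295/712638164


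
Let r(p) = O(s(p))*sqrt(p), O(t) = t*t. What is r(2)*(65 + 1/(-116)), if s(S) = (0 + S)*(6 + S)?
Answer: 482496*sqrt(2)/29 ≈ 23529.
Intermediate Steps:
s(S) = S*(6 + S)
O(t) = t**2
r(p) = p**(5/2)*(6 + p)**2 (r(p) = (p*(6 + p))**2*sqrt(p) = (p**2*(6 + p)**2)*sqrt(p) = p**(5/2)*(6 + p)**2)
r(2)*(65 + 1/(-116)) = (2**(5/2)*(6 + 2)**2)*(65 + 1/(-116)) = ((4*sqrt(2))*8**2)*(65 - 1/116) = ((4*sqrt(2))*64)*(7539/116) = (256*sqrt(2))*(7539/116) = 482496*sqrt(2)/29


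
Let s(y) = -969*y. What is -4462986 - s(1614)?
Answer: -2899020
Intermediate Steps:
-4462986 - s(1614) = -4462986 - (-969)*1614 = -4462986 - 1*(-1563966) = -4462986 + 1563966 = -2899020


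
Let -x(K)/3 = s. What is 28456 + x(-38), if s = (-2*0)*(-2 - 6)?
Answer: 28456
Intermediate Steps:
s = 0 (s = 0*(-8) = 0)
x(K) = 0 (x(K) = -3*0 = 0)
28456 + x(-38) = 28456 + 0 = 28456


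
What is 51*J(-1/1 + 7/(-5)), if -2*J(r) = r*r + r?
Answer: -2142/25 ≈ -85.680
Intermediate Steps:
J(r) = -r/2 - r²/2 (J(r) = -(r*r + r)/2 = -(r² + r)/2 = -(r + r²)/2 = -r/2 - r²/2)
51*J(-1/1 + 7/(-5)) = 51*(-(-1/1 + 7/(-5))*(1 + (-1/1 + 7/(-5)))/2) = 51*(-(-1*1 + 7*(-⅕))*(1 + (-1*1 + 7*(-⅕)))/2) = 51*(-(-1 - 7/5)*(1 + (-1 - 7/5))/2) = 51*(-½*(-12/5)*(1 - 12/5)) = 51*(-½*(-12/5)*(-7/5)) = 51*(-42/25) = -2142/25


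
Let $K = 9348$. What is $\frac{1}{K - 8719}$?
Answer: $\frac{1}{629} \approx 0.0015898$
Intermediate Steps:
$\frac{1}{K - 8719} = \frac{1}{9348 - 8719} = \frac{1}{629}$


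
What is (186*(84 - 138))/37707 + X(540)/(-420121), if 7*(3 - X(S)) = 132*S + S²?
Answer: -755025855/5280500849 ≈ -0.14298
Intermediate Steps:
X(S) = 3 - 132*S/7 - S²/7 (X(S) = 3 - (132*S + S²)/7 = 3 - (S² + 132*S)/7 = 3 + (-132*S/7 - S²/7) = 3 - 132*S/7 - S²/7)
(186*(84 - 138))/37707 + X(540)/(-420121) = (186*(84 - 138))/37707 + (3 - 132/7*540 - ⅐*540²)/(-420121) = (186*(-54))*(1/37707) + (3 - 71280/7 - ⅐*291600)*(-1/420121) = -10044*1/37707 + (3 - 71280/7 - 291600/7)*(-1/420121) = -3348/12569 - 51837*(-1/420121) = -3348/12569 + 51837/420121 = -755025855/5280500849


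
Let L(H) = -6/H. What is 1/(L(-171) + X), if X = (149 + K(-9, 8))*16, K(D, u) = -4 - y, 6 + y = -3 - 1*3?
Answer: 57/143186 ≈ 0.00039808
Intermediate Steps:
y = -12 (y = -6 + (-3 - 1*3) = -6 + (-3 - 3) = -6 - 6 = -12)
K(D, u) = 8 (K(D, u) = -4 - 1*(-12) = -4 + 12 = 8)
X = 2512 (X = (149 + 8)*16 = 157*16 = 2512)
1/(L(-171) + X) = 1/(-6/(-171) + 2512) = 1/(-6*(-1/171) + 2512) = 1/(2/57 + 2512) = 1/(143186/57) = 57/143186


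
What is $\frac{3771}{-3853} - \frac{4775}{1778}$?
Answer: $- \frac{25102913}{6850634} \approx -3.6643$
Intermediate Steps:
$\frac{3771}{-3853} - \frac{4775}{1778} = 3771 \left(- \frac{1}{3853}\right) - \frac{4775}{1778} = - \frac{3771}{3853} - \frac{4775}{1778} = - \frac{25102913}{6850634}$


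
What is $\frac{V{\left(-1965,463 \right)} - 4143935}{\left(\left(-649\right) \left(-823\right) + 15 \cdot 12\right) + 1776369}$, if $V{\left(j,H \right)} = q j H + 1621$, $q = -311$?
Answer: $\frac{278803931}{2310676} \approx 120.66$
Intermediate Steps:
$V{\left(j,H \right)} = 1621 - 311 H j$ ($V{\left(j,H \right)} = - 311 j H + 1621 = - 311 H j + 1621 = 1621 - 311 H j$)
$\frac{V{\left(-1965,463 \right)} - 4143935}{\left(\left(-649\right) \left(-823\right) + 15 \cdot 12\right) + 1776369} = \frac{\left(1621 - 143993 \left(-1965\right)\right) - 4143935}{\left(\left(-649\right) \left(-823\right) + 15 \cdot 12\right) + 1776369} = \frac{\left(1621 + 282946245\right) - 4143935}{\left(534127 + 180\right) + 1776369} = \frac{282947866 - 4143935}{534307 + 1776369} = \frac{278803931}{2310676}$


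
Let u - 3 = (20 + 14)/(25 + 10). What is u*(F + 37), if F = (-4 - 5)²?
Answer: 16402/35 ≈ 468.63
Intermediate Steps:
F = 81 (F = (-9)² = 81)
u = 139/35 (u = 3 + (20 + 14)/(25 + 10) = 3 + 34/35 = 139/35 ≈ 3.9714)
u*(F + 37) = 139*(81 + 37)/35 = (139/35)*118 = 16402/35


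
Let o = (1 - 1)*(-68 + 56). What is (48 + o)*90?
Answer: 4320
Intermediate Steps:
o = 0 (o = 0*(-12) = 0)
(48 + o)*90 = (48 + 0)*90 = 48*90 = 4320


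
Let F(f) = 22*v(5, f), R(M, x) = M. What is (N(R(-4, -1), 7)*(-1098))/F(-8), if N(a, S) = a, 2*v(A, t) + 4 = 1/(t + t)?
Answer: -70272/715 ≈ -98.282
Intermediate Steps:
v(A, t) = -2 + 1/(4*t) (v(A, t) = -2 + 1/(2*(t + t)) = -2 + 1/(2*((2*t))) = -2 + (1/(2*t))/2 = -2 + 1/(4*t))
F(f) = -44 + 11/(2*f) (F(f) = 22*(-2 + 1/(4*f)) = -44 + 11/(2*f))
(N(R(-4, -1), 7)*(-1098))/F(-8) = (-4*(-1098))/(-44 + (11/2)/(-8)) = 4392/(-44 + (11/2)*(-⅛)) = 4392/(-44 - 11/16) = 4392/(-715/16) = 4392*(-16/715) = -70272/715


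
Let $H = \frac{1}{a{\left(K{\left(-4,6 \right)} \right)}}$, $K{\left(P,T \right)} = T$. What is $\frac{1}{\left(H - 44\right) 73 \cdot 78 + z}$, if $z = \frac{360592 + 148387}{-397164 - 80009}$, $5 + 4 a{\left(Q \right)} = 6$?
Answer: $- \frac{477173}{108681431459} \approx -4.3906 \cdot 10^{-6}$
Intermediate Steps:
$a{\left(Q \right)} = \frac{1}{4}$ ($a{\left(Q \right)} = - \frac{5}{4} + \frac{1}{4} \cdot 6 = - \frac{5}{4} + \frac{3}{2} = \frac{1}{4}$)
$H = 4$ ($H = \frac{1}{\frac{1}{4}} = 4$)
$z = - \frac{508979}{477173}$ ($z = \frac{508979}{-477173} = 508979 \left(- \frac{1}{477173}\right) = - \frac{508979}{477173} \approx -1.0667$)
$\frac{1}{\left(H - 44\right) 73 \cdot 78 + z} = \frac{1}{\left(4 - 44\right) 73 \cdot 78 - \frac{508979}{477173}} = \frac{1}{\left(-40\right) 73 \cdot 78 - \frac{508979}{477173}} = \frac{1}{\left(-2920\right) 78 - \frac{508979}{477173}} = \frac{1}{-227760 - \frac{508979}{477173}} = \frac{1}{- \frac{108681431459}{477173}} = - \frac{477173}{108681431459}$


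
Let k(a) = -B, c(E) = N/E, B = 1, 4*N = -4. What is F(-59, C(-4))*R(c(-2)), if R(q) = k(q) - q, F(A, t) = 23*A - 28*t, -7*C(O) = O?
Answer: 4119/2 ≈ 2059.5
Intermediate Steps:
N = -1 (N = (¼)*(-4) = -1)
C(O) = -O/7
F(A, t) = -28*t + 23*A
c(E) = -1/E
k(a) = -1 (k(a) = -1*1 = -1)
R(q) = -1 - q
F(-59, C(-4))*R(c(-2)) = (-(-4)*(-4) + 23*(-59))*(-1 - (-1)/(-2)) = (-28*4/7 - 1357)*(-1 - (-1)*(-1)/2) = (-16 - 1357)*(-1 - 1*½) = -1373*(-1 - ½) = -1373*(-3/2) = 4119/2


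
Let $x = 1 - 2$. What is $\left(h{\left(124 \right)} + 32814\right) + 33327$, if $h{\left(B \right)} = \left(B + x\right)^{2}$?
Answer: $81270$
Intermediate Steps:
$x = -1$ ($x = 1 - 2 = -1$)
$h{\left(B \right)} = \left(-1 + B\right)^{2}$ ($h{\left(B \right)} = \left(B - 1\right)^{2} = \left(-1 + B\right)^{2}$)
$\left(h{\left(124 \right)} + 32814\right) + 33327 = \left(\left(-1 + 124\right)^{2} + 32814\right) + 33327 = \left(123^{2} + 32814\right) + 33327 = \left(15129 + 32814\right) + 33327 = 47943 + 33327 = 81270$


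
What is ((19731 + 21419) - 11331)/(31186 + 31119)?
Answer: 29819/62305 ≈ 0.47860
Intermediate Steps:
((19731 + 21419) - 11331)/(31186 + 31119) = (41150 - 11331)/62305 = 29819*(1/62305) = 29819/62305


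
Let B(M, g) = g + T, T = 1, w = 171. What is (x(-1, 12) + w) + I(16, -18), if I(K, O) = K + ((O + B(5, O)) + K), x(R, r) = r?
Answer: 180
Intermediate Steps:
B(M, g) = 1 + g (B(M, g) = g + 1 = 1 + g)
I(K, O) = 1 + 2*K + 2*O (I(K, O) = K + ((O + (1 + O)) + K) = K + ((1 + 2*O) + K) = K + (1 + K + 2*O) = 1 + 2*K + 2*O)
(x(-1, 12) + w) + I(16, -18) = (12 + 171) + (1 + 2*16 + 2*(-18)) = 183 + (1 + 32 - 36) = 183 - 3 = 180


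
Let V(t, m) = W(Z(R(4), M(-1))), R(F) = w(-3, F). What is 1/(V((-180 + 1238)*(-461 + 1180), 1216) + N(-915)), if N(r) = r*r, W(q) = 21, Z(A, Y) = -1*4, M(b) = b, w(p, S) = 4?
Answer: 1/837246 ≈ 1.1944e-6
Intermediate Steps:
R(F) = 4
Z(A, Y) = -4
N(r) = r²
V(t, m) = 21
1/(V((-180 + 1238)*(-461 + 1180), 1216) + N(-915)) = 1/(21 + (-915)²) = 1/(21 + 837225) = 1/837246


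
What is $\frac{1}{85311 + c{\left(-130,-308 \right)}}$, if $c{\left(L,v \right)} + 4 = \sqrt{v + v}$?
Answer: $\frac{85307}{7277284865} - \frac{2 i \sqrt{154}}{7277284865} \approx 1.1722 \cdot 10^{-5} - 3.4105 \cdot 10^{-9} i$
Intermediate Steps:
$c{\left(L,v \right)} = -4 + \sqrt{2} \sqrt{v}$ ($c{\left(L,v \right)} = -4 + \sqrt{v + v} = -4 + \sqrt{2 v} = -4 + \sqrt{2} \sqrt{v}$)
$\frac{1}{85311 + c{\left(-130,-308 \right)}} = \frac{1}{85311 - \left(4 - \sqrt{2} \sqrt{-308}\right)} = \frac{1}{85311 - \left(4 - \sqrt{2} \cdot 2 i \sqrt{77}\right)} = \frac{1}{85311 - \left(4 - 2 i \sqrt{154}\right)} = \frac{1}{85307 + 2 i \sqrt{154}}$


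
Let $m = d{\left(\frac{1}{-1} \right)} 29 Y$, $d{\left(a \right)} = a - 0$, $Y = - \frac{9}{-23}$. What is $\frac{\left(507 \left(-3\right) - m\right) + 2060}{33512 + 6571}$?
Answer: $\frac{12658}{921909} \approx 0.01373$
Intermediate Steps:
$Y = \frac{9}{23}$ ($Y = \left(-9\right) \left(- \frac{1}{23}\right) = \frac{9}{23} \approx 0.3913$)
$d{\left(a \right)} = a$ ($d{\left(a \right)} = a + 0 = a$)
$m = - \frac{261}{23}$ ($m = \frac{1}{-1} \cdot 29 \cdot \frac{9}{23} = \left(-1\right) 29 \cdot \frac{9}{23} = \left(-29\right) \frac{9}{23} = - \frac{261}{23} \approx -11.348$)
$\frac{\left(507 \left(-3\right) - m\right) + 2060}{33512 + 6571} = \frac{\left(507 \left(-3\right) - - \frac{261}{23}\right) + 2060}{33512 + 6571} = \frac{\left(-1521 + \frac{261}{23}\right) + 2060}{40083} = \left(- \frac{34722}{23} + 2060\right) \frac{1}{40083} = \frac{12658}{23} \cdot \frac{1}{40083} = \frac{12658}{921909}$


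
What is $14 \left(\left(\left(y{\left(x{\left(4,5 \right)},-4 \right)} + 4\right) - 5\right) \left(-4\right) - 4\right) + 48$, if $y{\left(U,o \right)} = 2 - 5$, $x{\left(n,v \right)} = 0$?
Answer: $216$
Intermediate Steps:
$y{\left(U,o \right)} = -3$ ($y{\left(U,o \right)} = 2 - 5 = -3$)
$14 \left(\left(\left(y{\left(x{\left(4,5 \right)},-4 \right)} + 4\right) - 5\right) \left(-4\right) - 4\right) + 48 = 14 \left(\left(\left(-3 + 4\right) - 5\right) \left(-4\right) - 4\right) + 48 = 14 \left(\left(1 - 5\right) \left(-4\right) - 4\right) + 48 = 14 \left(\left(-4\right) \left(-4\right) - 4\right) + 48 = 14 \left(16 - 4\right) + 48 = 14 \cdot 12 + 48 = 168 + 48 = 216$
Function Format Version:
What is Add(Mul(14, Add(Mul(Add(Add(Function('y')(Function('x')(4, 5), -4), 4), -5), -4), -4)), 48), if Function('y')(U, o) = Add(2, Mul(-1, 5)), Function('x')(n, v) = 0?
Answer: 216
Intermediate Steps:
Function('y')(U, o) = -3 (Function('y')(U, o) = Add(2, -5) = -3)
Add(Mul(14, Add(Mul(Add(Add(Function('y')(Function('x')(4, 5), -4), 4), -5), -4), -4)), 48) = Add(Mul(14, Add(Mul(Add(Add(-3, 4), -5), -4), -4)), 48) = Add(Mul(14, Add(Mul(Add(1, -5), -4), -4)), 48) = Add(Mul(14, Add(Mul(-4, -4), -4)), 48) = Add(Mul(14, Add(16, -4)), 48) = Add(Mul(14, 12), 48) = Add(168, 48) = 216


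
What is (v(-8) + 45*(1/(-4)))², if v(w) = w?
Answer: 5929/16 ≈ 370.56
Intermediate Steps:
(v(-8) + 45*(1/(-4)))² = (-8 + 45*(1/(-4)))² = (-8 + 45*(1*(-¼)))² = (-8 + 45*(-¼))² = (-8 - 45/4)² = (-77/4)² = 5929/16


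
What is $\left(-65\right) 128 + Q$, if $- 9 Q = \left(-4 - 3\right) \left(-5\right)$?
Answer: $- \frac{74915}{9} \approx -8323.9$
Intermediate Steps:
$Q = - \frac{35}{9}$ ($Q = - \frac{\left(-4 - 3\right) \left(-5\right)}{9} = - \frac{\left(-7\right) \left(-5\right)}{9} = \left(- \frac{1}{9}\right) 35 = - \frac{35}{9} \approx -3.8889$)
$\left(-65\right) 128 + Q = \left(-65\right) 128 - \frac{35}{9} = -8320 - \frac{35}{9} = - \frac{74915}{9}$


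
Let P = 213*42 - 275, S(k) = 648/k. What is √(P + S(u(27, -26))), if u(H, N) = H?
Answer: √8695 ≈ 93.247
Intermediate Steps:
P = 8671 (P = 8946 - 275 = 8671)
√(P + S(u(27, -26))) = √(8671 + 648/27) = √(8671 + 648*(1/27)) = √(8671 + 24) = √8695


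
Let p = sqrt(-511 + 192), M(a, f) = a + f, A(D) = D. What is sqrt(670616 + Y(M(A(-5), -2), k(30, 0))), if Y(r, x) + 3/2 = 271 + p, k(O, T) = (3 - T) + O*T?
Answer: sqrt(2683542 + 4*I*sqrt(319))/2 ≈ 819.08 + 0.010903*I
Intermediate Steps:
k(O, T) = 3 - T + O*T
p = I*sqrt(319) (p = sqrt(-319) = I*sqrt(319) ≈ 17.861*I)
Y(r, x) = 539/2 + I*sqrt(319) (Y(r, x) = -3/2 + (271 + I*sqrt(319)) = 539/2 + I*sqrt(319))
sqrt(670616 + Y(M(A(-5), -2), k(30, 0))) = sqrt(670616 + (539/2 + I*sqrt(319))) = sqrt(1341771/2 + I*sqrt(319))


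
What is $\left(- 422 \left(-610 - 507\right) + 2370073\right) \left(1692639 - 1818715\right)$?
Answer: $-358238271972$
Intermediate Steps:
$\left(- 422 \left(-610 - 507\right) + 2370073\right) \left(1692639 - 1818715\right) = \left(\left(-422\right) \left(-1117\right) + 2370073\right) \left(-126076\right) = \left(471374 + 2370073\right) \left(-126076\right) = 2841447 \left(-126076\right) = -358238271972$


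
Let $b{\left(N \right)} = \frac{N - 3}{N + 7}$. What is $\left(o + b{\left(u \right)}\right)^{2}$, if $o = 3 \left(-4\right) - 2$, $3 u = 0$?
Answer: $\frac{10201}{49} \approx 208.18$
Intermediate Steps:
$u = 0$ ($u = \frac{1}{3} \cdot 0 = 0$)
$b{\left(N \right)} = \frac{-3 + N}{7 + N}$
$o = -14$ ($o = -12 - 2 = -14$)
$\left(o + b{\left(u \right)}\right)^{2} = \left(-14 + \frac{-3 + 0}{7 + 0}\right)^{2} = \left(-14 + \frac{1}{7} \left(-3\right)\right)^{2} = \left(-14 - \frac{3}{7}\right)^{2} = \left(- \frac{101}{7}\right)^{2} = \frac{10201}{49}$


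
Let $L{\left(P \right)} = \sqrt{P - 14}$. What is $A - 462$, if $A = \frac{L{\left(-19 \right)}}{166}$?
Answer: $-462 + \frac{i \sqrt{33}}{166} \approx -462.0 + 0.034606 i$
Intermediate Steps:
$L{\left(P \right)} = \sqrt{-14 + P}$
$A = \frac{i \sqrt{33}}{166}$ ($A = \frac{\sqrt{-14 - 19}}{166} = \sqrt{-33} \cdot \frac{1}{166} = i \sqrt{33} \cdot \frac{1}{166} = \frac{i \sqrt{33}}{166} \approx 0.034606 i$)
$A - 462 = \frac{i \sqrt{33}}{166} - 462 = -462 + \frac{i \sqrt{33}}{166}$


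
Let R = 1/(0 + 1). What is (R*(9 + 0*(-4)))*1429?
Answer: 12861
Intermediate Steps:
R = 1 (R = 1/1 = 1)
(R*(9 + 0*(-4)))*1429 = (1*(9 + 0*(-4)))*1429 = (1*(9 + 0))*1429 = (1*9)*1429 = 9*1429 = 12861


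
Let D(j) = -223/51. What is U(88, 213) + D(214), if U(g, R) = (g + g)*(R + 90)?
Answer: 2719505/51 ≈ 53324.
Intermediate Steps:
U(g, R) = 2*g*(90 + R) (U(g, R) = (2*g)*(90 + R) = 2*g*(90 + R))
D(j) = -223/51 (D(j) = -223*1/51 = -223/51)
U(88, 213) + D(214) = 2*88*(90 + 213) - 223/51 = 2*88*303 - 223/51 = 53328 - 223/51 = 2719505/51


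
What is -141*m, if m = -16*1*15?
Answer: 33840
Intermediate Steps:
m = -240 (m = -16*15 = -240)
-141*m = -141*(-240) = 33840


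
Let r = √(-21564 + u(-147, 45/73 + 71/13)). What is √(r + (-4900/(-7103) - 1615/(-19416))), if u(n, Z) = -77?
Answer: √(3675686736939690 + 4754919454693776*I*√21641)/68955924 ≈ 8.599 + 8.5539*I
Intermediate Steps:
r = I*√21641 (r = √(-21564 - 77) = √(-21641) = I*√21641 ≈ 147.11*I)
√(r + (-4900/(-7103) - 1615/(-19416))) = √(I*√21641 + (-4900/(-7103) - 1615/(-19416))) = √(I*√21641 + (-4900*(-1/7103) - 1615*(-1/19416))) = √(I*√21641 + (4900/7103 + 1615/19416)) = √(I*√21641 + 106609745/137911848) = √(106609745/137911848 + I*√21641)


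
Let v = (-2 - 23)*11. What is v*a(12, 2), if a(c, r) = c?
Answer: -3300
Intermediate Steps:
v = -275 (v = -25*11 = -275)
v*a(12, 2) = -275*12 = -3300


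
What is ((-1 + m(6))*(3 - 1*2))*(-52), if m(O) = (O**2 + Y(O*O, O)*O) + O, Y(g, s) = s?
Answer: -4004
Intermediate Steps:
m(O) = O + 2*O**2 (m(O) = (O**2 + O*O) + O = (O**2 + O**2) + O = 2*O**2 + O = O + 2*O**2)
((-1 + m(6))*(3 - 1*2))*(-52) = ((-1 + 6*(1 + 2*6))*(3 - 1*2))*(-52) = ((-1 + 6*(1 + 12))*(3 - 2))*(-52) = ((-1 + 6*13)*1)*(-52) = ((-1 + 78)*1)*(-52) = (77*1)*(-52) = 77*(-52) = -4004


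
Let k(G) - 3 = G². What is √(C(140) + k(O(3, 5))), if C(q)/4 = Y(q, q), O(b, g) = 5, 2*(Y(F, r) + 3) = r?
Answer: 2*√74 ≈ 17.205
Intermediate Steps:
Y(F, r) = -3 + r/2
C(q) = -12 + 2*q (C(q) = 4*(-3 + q/2) = -12 + 2*q)
k(G) = 3 + G²
√(C(140) + k(O(3, 5))) = √((-12 + 2*140) + (3 + 5²)) = √((-12 + 280) + (3 + 25)) = √(268 + 28) = √296 = 2*√74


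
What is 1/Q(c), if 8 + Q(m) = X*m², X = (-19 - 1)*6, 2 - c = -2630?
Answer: -1/831290888 ≈ -1.2029e-9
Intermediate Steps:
c = 2632 (c = 2 - 1*(-2630) = 2 + 2630 = 2632)
X = -120 (X = -20*6 = -120)
Q(m) = -8 - 120*m²
1/Q(c) = 1/(-8 - 120*2632²) = 1/(-8 - 120*6927424) = 1/(-8 - 831290880) = 1/(-831290888) = -1/831290888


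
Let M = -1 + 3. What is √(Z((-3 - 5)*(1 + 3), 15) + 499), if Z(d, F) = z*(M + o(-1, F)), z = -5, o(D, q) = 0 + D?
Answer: √494 ≈ 22.226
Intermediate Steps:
o(D, q) = D
M = 2
Z(d, F) = -5 (Z(d, F) = -5*(2 - 1) = -5*1 = -5)
√(Z((-3 - 5)*(1 + 3), 15) + 499) = √(-5 + 499) = √494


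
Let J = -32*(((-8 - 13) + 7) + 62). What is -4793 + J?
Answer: -6329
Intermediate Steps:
J = -1536 (J = -32*((-21 + 7) + 62) = -32*(-14 + 62) = -32*48 = -1536)
-4793 + J = -4793 - 1536 = -6329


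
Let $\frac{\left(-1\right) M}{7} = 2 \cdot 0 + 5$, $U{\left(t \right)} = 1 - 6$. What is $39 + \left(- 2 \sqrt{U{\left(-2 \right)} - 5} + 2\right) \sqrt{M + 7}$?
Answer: $39 + 4 \sqrt{70} + 4 i \sqrt{7} \approx 72.466 + 10.583 i$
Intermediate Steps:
$U{\left(t \right)} = -5$ ($U{\left(t \right)} = 1 - 6 = -5$)
$M = -35$ ($M = - 7 \left(2 \cdot 0 + 5\right) = - 7 \left(0 + 5\right) = \left(-7\right) 5 = -35$)
$39 + \left(- 2 \sqrt{U{\left(-2 \right)} - 5} + 2\right) \sqrt{M + 7} = 39 + \left(- 2 \sqrt{-5 - 5} + 2\right) \sqrt{-35 + 7} = 39 + \left(- 2 \sqrt{-10} + 2\right) \sqrt{-28} = 39 + \left(- 2 i \sqrt{10} + 2\right) 2 i \sqrt{7} = 39 + \left(2 - 2 i \sqrt{10}\right) 2 i \sqrt{7} = 39 + 2 i \sqrt{7} \left(2 - 2 i \sqrt{10}\right)$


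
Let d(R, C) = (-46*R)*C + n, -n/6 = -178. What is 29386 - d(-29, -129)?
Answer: 200404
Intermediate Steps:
n = 1068 (n = -6*(-178) = 1068)
d(R, C) = 1068 - 46*C*R (d(R, C) = (-46*R)*C + 1068 = -46*C*R + 1068 = 1068 - 46*C*R)
29386 - d(-29, -129) = 29386 - (1068 - 46*(-129)*(-29)) = 29386 - (1068 - 172086) = 29386 - 1*(-171018) = 29386 + 171018 = 200404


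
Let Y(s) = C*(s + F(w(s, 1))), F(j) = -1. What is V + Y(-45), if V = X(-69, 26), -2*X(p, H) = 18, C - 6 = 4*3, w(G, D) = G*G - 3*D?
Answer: -837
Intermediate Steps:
w(G, D) = G² - 3*D
C = 18 (C = 6 + 4*3 = 6 + 12 = 18)
X(p, H) = -9 (X(p, H) = -½*18 = -9)
V = -9
Y(s) = -18 + 18*s (Y(s) = 18*(s - 1) = 18*(-1 + s) = -18 + 18*s)
V + Y(-45) = -9 + (-18 + 18*(-45)) = -9 + (-18 - 810) = -9 - 828 = -837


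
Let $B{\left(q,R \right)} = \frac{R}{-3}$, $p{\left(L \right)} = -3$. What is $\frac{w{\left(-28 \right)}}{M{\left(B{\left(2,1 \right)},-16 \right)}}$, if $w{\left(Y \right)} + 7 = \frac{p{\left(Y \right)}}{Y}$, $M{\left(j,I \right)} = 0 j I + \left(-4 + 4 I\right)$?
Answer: $\frac{193}{1904} \approx 0.10137$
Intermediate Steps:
$B{\left(q,R \right)} = - \frac{R}{3}$ ($B{\left(q,R \right)} = R \left(- \frac{1}{3}\right) = - \frac{R}{3}$)
$M{\left(j,I \right)} = -4 + 4 I$ ($M{\left(j,I \right)} = 0 I + \left(-4 + 4 I\right) = 0 + \left(-4 + 4 I\right) = -4 + 4 I$)
$w{\left(Y \right)} = -7 - \frac{3}{Y}$
$\frac{w{\left(-28 \right)}}{M{\left(B{\left(2,1 \right)},-16 \right)}} = \frac{-7 - \frac{3}{-28}}{-4 + 4 \left(-16\right)} = \frac{-7 - - \frac{3}{28}}{-4 - 64} = \frac{-7 + \frac{3}{28}}{-68} = \left(- \frac{193}{28}\right) \left(- \frac{1}{68}\right) = \frac{193}{1904}$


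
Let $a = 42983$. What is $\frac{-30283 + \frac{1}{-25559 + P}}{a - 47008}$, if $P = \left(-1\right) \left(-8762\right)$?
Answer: $\frac{508663552}{67607925} \approx 7.5237$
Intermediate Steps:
$P = 8762$
$\frac{-30283 + \frac{1}{-25559 + P}}{a - 47008} = \frac{-30283 + \frac{1}{-25559 + 8762}}{42983 - 47008} = \frac{-30283 + \frac{1}{-16797}}{-4025} = \left(-30283 - \frac{1}{16797}\right) \left(- \frac{1}{4025}\right) = \left(- \frac{508663552}{16797}\right) \left(- \frac{1}{4025}\right) = \frac{508663552}{67607925}$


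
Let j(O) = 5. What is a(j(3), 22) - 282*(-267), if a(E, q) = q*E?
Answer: 75404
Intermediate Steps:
a(E, q) = E*q
a(j(3), 22) - 282*(-267) = 5*22 - 282*(-267) = 110 + 75294 = 75404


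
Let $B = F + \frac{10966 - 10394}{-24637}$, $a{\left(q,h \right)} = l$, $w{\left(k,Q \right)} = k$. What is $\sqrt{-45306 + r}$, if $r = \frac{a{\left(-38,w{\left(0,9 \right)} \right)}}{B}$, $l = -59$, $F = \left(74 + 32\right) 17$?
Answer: $\frac{i \sqrt{89295600826399835490}}{44395302} \approx 212.85 i$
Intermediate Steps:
$F = 1802$ ($F = 106 \cdot 17 = 1802$)
$a{\left(q,h \right)} = -59$
$B = \frac{44395302}{24637}$ ($B = 1802 + \frac{10966 - 10394}{-24637} = 1802 + \left(10966 - 10394\right) \left(- \frac{1}{24637}\right) = 1802 + 572 \left(- \frac{1}{24637}\right) = 1802 - \frac{572}{24637} = \frac{44395302}{24637} \approx 1802.0$)
$r = - \frac{1453583}{44395302}$ ($r = - \frac{59}{\frac{44395302}{24637}} = \left(-59\right) \frac{24637}{44395302} = - \frac{1453583}{44395302} \approx -0.032742$)
$\sqrt{-45306 + r} = \sqrt{-45306 - \frac{1453583}{44395302}} = \sqrt{- \frac{2011375005995}{44395302}} = \frac{i \sqrt{89295600826399835490}}{44395302}$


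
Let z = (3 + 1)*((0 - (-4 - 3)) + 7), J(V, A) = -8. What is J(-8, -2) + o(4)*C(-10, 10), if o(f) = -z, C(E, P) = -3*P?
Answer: 1672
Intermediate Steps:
z = 56 (z = 4*((0 - 1*(-7)) + 7) = 4*((0 + 7) + 7) = 4*(7 + 7) = 4*14 = 56)
o(f) = -56 (o(f) = -1*56 = -56)
J(-8, -2) + o(4)*C(-10, 10) = -8 - (-168)*10 = -8 - 56*(-30) = -8 + 1680 = 1672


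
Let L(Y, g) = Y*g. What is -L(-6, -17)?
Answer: -102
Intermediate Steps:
-L(-6, -17) = -(-6)*(-17) = -1*102 = -102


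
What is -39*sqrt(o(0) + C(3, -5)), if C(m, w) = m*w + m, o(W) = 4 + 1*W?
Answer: -78*I*sqrt(2) ≈ -110.31*I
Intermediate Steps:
o(W) = 4 + W
C(m, w) = m + m*w
-39*sqrt(o(0) + C(3, -5)) = -39*sqrt((4 + 0) + 3*(1 - 5)) = -39*sqrt(4 + 3*(-4)) = -39*sqrt(4 - 12) = -78*I*sqrt(2)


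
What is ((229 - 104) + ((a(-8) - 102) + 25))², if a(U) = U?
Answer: 1600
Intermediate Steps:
((229 - 104) + ((a(-8) - 102) + 25))² = ((229 - 104) + ((-8 - 102) + 25))² = (125 + (-110 + 25))² = (125 - 85)² = 40² = 1600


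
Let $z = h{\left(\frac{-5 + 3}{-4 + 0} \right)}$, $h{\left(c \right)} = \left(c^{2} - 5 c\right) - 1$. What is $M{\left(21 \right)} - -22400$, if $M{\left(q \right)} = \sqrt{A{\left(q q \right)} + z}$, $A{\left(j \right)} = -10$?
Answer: $22400 + \frac{i \sqrt{53}}{2} \approx 22400.0 + 3.6401 i$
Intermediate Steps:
$h{\left(c \right)} = -1 + c^{2} - 5 c$
$z = - \frac{13}{4}$ ($z = -1 + \left(\frac{-5 + 3}{-4 + 0}\right)^{2} - 5 \frac{-5 + 3}{-4 + 0} = -1 + \left(- \frac{2}{-4}\right)^{2} - 5 \left(- \frac{2}{-4}\right) = -1 + \left(\left(-2\right) \left(- \frac{1}{4}\right)\right)^{2} - 5 \left(\left(-2\right) \left(- \frac{1}{4}\right)\right) = -1 + \left(\frac{1}{2}\right)^{2} - \frac{5}{2} = -1 + \frac{1}{4} - \frac{5}{2} = - \frac{13}{4} \approx -3.25$)
$M{\left(q \right)} = \frac{i \sqrt{53}}{2}$ ($M{\left(q \right)} = \sqrt{-10 - \frac{13}{4}} = \sqrt{- \frac{53}{4}} = \frac{i \sqrt{53}}{2}$)
$M{\left(21 \right)} - -22400 = \frac{i \sqrt{53}}{2} - -22400 = \frac{i \sqrt{53}}{2} + 22400 = 22400 + \frac{i \sqrt{53}}{2}$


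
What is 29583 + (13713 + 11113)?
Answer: 54409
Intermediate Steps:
29583 + (13713 + 11113) = 29583 + 24826 = 54409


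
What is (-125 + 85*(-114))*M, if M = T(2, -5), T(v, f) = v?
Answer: -19630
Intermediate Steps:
M = 2
(-125 + 85*(-114))*M = (-125 + 85*(-114))*2 = (-125 - 9690)*2 = -9815*2 = -19630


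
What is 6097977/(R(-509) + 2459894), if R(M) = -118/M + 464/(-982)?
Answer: 1524000313863/614774188436 ≈ 2.4790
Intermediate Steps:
R(M) = -232/491 - 118/M (R(M) = -118/M + 464*(-1/982) = -118/M - 232/491 = -232/491 - 118/M)
6097977/(R(-509) + 2459894) = 6097977/((-232/491 - 118/(-509)) + 2459894) = 6097977/((-232/491 - 118*(-1/509)) + 2459894) = 6097977/((-232/491 + 118/509) + 2459894) = 6097977/(-60150/249919 + 2459894) = 6097977/(614774188436/249919) = 6097977*(249919/614774188436) = 1524000313863/614774188436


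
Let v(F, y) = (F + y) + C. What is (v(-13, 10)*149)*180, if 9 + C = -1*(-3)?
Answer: -241380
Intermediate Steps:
C = -6 (C = -9 - 1*(-3) = -9 + 3 = -6)
v(F, y) = -6 + F + y (v(F, y) = (F + y) - 6 = -6 + F + y)
(v(-13, 10)*149)*180 = ((-6 - 13 + 10)*149)*180 = -9*149*180 = -1341*180 = -241380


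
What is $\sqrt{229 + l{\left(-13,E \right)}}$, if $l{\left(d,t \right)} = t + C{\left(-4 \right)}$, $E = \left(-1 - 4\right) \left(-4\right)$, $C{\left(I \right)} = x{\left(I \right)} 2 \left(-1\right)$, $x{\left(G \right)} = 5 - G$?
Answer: $\sqrt{231} \approx 15.199$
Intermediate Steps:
$C{\left(I \right)} = -10 + 2 I$ ($C{\left(I \right)} = \left(5 - I\right) 2 \left(-1\right) = \left(10 - 2 I\right) \left(-1\right) = -10 + 2 I$)
$E = 20$ ($E = \left(-5\right) \left(-4\right) = 20$)
$l{\left(d,t \right)} = -18 + t$ ($l{\left(d,t \right)} = t + \left(-10 + 2 \left(-4\right)\right) = t - 18 = -18 + t$)
$\sqrt{229 + l{\left(-13,E \right)}} = \sqrt{229 + \left(-18 + 20\right)} = \sqrt{229 + 2} = \sqrt{231}$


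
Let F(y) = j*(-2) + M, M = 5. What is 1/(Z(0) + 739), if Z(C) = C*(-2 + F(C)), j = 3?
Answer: 1/739 ≈ 0.0013532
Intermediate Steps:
F(y) = -1 (F(y) = 3*(-2) + 5 = -6 + 5 = -1)
Z(C) = -3*C (Z(C) = C*(-2 - 1) = C*(-3) = -3*C)
1/(Z(0) + 739) = 1/(-3*0 + 739) = 1/(0 + 739) = 1/739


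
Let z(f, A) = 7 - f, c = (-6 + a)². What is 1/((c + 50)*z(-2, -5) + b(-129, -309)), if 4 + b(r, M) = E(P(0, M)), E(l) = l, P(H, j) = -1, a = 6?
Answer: 1/445 ≈ 0.0022472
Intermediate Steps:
c = 0 (c = (-6 + 6)² = 0² = 0)
b(r, M) = -5 (b(r, M) = -4 - 1 = -5)
1/((c + 50)*z(-2, -5) + b(-129, -309)) = 1/((0 + 50)*(7 - 1*(-2)) - 5) = 1/(50*(7 + 2) - 5) = 1/(50*9 - 5) = 1/(450 - 5) = 1/445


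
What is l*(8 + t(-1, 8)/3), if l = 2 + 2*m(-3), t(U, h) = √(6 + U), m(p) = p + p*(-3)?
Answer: 112 + 14*√5/3 ≈ 122.43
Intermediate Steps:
m(p) = -2*p (m(p) = p - 3*p = -2*p)
l = 14 (l = 2 + 2*(-2*(-3)) = 2 + 2*6 = 2 + 12 = 14)
l*(8 + t(-1, 8)/3) = 14*(8 + √(6 - 1)/3) = 14*(8 + √5*(⅓)) = 14*(8 + √5/3) = 112 + 14*√5/3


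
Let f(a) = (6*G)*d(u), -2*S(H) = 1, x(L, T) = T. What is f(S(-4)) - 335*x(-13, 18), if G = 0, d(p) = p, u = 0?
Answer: -6030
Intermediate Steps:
S(H) = -½ (S(H) = -½*1 = -½)
f(a) = 0 (f(a) = (6*0)*0 = 0*0 = 0)
f(S(-4)) - 335*x(-13, 18) = 0 - 335*18 = 0 - 6030 = -6030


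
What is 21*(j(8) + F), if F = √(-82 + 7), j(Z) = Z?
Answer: 168 + 105*I*√3 ≈ 168.0 + 181.87*I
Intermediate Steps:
F = 5*I*√3 (F = √(-75) = 5*I*√3 ≈ 8.6602*I)
21*(j(8) + F) = 21*(8 + 5*I*√3) = 168 + 105*I*√3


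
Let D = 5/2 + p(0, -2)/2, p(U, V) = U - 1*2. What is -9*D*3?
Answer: -81/2 ≈ -40.500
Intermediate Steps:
p(U, V) = -2 + U (p(U, V) = U - 2 = -2 + U)
D = 3/2 (D = 5/2 + (-2 + 0)/2 = 5*(½) - 2*½ = 5/2 - 1 = 3/2 ≈ 1.5000)
-9*D*3 = -9*3/2*3 = -27/2*3 = -81/2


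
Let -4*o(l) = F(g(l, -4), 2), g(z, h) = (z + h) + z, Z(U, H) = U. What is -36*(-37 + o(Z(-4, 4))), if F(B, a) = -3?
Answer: 1305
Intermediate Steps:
g(z, h) = h + 2*z (g(z, h) = (h + z) + z = h + 2*z)
o(l) = ¾ (o(l) = -¼*(-3) = ¾)
-36*(-37 + o(Z(-4, 4))) = -36*(-37 + ¾) = -36*(-145/4) = 1305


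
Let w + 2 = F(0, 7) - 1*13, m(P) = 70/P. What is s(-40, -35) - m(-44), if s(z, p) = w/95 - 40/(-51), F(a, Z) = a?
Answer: 47269/21318 ≈ 2.2173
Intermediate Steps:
w = -15 (w = -2 + (0 - 1*13) = -2 + (0 - 13) = -2 - 13 = -15)
s(z, p) = 607/969 (s(z, p) = -15/95 - 40/(-51) = -15*1/95 - 40*(-1/51) = -3/19 + 40/51 = 607/969)
s(-40, -35) - m(-44) = 607/969 - 70/(-44) = 607/969 - 70*(-1)/44 = 607/969 - 1*(-35/22) = 607/969 + 35/22 = 47269/21318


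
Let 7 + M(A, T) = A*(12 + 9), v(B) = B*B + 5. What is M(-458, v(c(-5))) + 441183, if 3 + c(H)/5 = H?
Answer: 431558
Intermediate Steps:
c(H) = -15 + 5*H
v(B) = 5 + B**2 (v(B) = B**2 + 5 = 5 + B**2)
M(A, T) = -7 + 21*A (M(A, T) = -7 + A*(12 + 9) = -7 + A*21 = -7 + 21*A)
M(-458, v(c(-5))) + 441183 = (-7 + 21*(-458)) + 441183 = (-7 - 9618) + 441183 = -9625 + 441183 = 431558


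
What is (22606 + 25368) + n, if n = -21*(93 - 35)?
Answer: 46756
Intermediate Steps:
n = -1218 (n = -21*58 = -1218)
(22606 + 25368) + n = (22606 + 25368) - 1218 = 47974 - 1218 = 46756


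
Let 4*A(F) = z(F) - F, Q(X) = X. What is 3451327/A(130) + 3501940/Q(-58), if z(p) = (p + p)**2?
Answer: -58868795984/978315 ≈ -60174.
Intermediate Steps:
z(p) = 4*p**2 (z(p) = (2*p)**2 = 4*p**2)
A(F) = F**2 - F/4 (A(F) = (4*F**2 - F)/4 = (-F + 4*F**2)/4 = F**2 - F/4)
3451327/A(130) + 3501940/Q(-58) = 3451327/((130*(-1/4 + 130))) + 3501940/(-58) = 3451327/((130*(519/4))) + 3501940*(-1/58) = 3451327/(33735/2) - 1750970/29 = 3451327*(2/33735) - 1750970/29 = 6902654/33735 - 1750970/29 = -58868795984/978315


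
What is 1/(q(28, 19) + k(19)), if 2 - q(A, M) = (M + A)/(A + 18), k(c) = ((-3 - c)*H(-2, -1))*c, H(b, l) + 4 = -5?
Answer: 46/173097 ≈ 0.00026575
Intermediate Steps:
H(b, l) = -9 (H(b, l) = -4 - 5 = -9)
k(c) = c*(27 + 9*c) (k(c) = ((-3 - c)*(-9))*c = (27 + 9*c)*c = c*(27 + 9*c))
q(A, M) = 2 - (A + M)/(18 + A) (q(A, M) = 2 - (M + A)/(A + 18) = 2 - (A + M)/(18 + A))
1/(q(28, 19) + k(19)) = 1/((36 + 28 - 1*19)/(18 + 28) + 9*19*(3 + 19)) = 1/((36 + 28 - 19)/46 + 9*19*22) = 1/((1/46)*45 + 3762) = 1/(45/46 + 3762) = 1/(173097/46) = 46/173097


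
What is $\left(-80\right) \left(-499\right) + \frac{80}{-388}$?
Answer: $\frac{3872220}{97} \approx 39920.0$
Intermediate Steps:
$\left(-80\right) \left(-499\right) + \frac{80}{-388} = 39920 + 80 \left(- \frac{1}{388}\right) = 39920 - \frac{20}{97} = \frac{3872220}{97}$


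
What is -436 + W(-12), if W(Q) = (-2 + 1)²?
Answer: -435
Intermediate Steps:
W(Q) = 1 (W(Q) = (-1)² = 1)
-436 + W(-12) = -436 + 1 = -435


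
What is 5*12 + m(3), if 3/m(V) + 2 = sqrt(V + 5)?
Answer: 123/2 + 3*sqrt(2)/2 ≈ 63.621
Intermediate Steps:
m(V) = 3/(-2 + sqrt(5 + V)) (m(V) = 3/(-2 + sqrt(V + 5)) = 3/(-2 + sqrt(5 + V)))
5*12 + m(3) = 5*12 + 3/(-2 + sqrt(5 + 3)) = 60 + 3/(-2 + sqrt(8)) = 60 + 3/(-2 + 2*sqrt(2))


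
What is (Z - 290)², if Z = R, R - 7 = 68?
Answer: 46225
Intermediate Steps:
R = 75 (R = 7 + 68 = 75)
Z = 75
(Z - 290)² = (75 - 290)² = (-215)² = 46225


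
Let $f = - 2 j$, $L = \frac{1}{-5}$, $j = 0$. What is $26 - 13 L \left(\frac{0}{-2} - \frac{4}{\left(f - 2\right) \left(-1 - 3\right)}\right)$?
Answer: $- \frac{169}{5} \approx -33.8$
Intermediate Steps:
$L = - \frac{1}{5} \approx -0.2$
$f = 0$ ($f = \left(-2\right) 0 = 0$)
$26 - 13 L \left(\frac{0}{-2} - \frac{4}{\left(f - 2\right) \left(-1 - 3\right)}\right) = 26 \left(-13\right) \left(- \frac{1}{5}\right) \left(\frac{0}{-2} - \frac{4}{\left(0 - 2\right) \left(-1 - 3\right)}\right) = 26 \frac{13 \left(0 \left(- \frac{1}{2}\right) - \frac{4}{\left(-2\right) \left(-4\right)}\right)}{5} = 26 \frac{13 \left(0 - \frac{4}{8}\right)}{5} = 26 \frac{13 \left(0 - \frac{1}{2}\right)}{5} = 26 \cdot \frac{13}{5} \left(- \frac{1}{2}\right) = 26 \left(- \frac{13}{10}\right) = - \frac{169}{5}$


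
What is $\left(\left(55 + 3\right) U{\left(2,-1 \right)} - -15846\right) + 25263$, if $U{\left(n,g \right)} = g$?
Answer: $41051$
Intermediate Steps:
$\left(\left(55 + 3\right) U{\left(2,-1 \right)} - -15846\right) + 25263 = \left(\left(55 + 3\right) \left(-1\right) - -15846\right) + 25263 = \left(58 \left(-1\right) + 15846\right) + 25263 = \left(-58 + 15846\right) + 25263 = 15788 + 25263 = 41051$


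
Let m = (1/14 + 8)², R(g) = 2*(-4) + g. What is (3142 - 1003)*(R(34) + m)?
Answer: 38213235/196 ≈ 1.9497e+5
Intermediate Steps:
R(g) = -8 + g
m = 12769/196 (m = (1/14 + 8)² = (113/14)² = 12769/196 ≈ 65.148)
(3142 - 1003)*(R(34) + m) = (3142 - 1003)*((-8 + 34) + 12769/196) = 2139*(26 + 12769/196) = 2139*(17865/196) = 38213235/196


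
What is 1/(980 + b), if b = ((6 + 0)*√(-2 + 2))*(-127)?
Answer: 1/980 ≈ 0.0010204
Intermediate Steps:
b = 0 (b = (6*√0)*(-127) = (6*0)*(-127) = 0*(-127) = 0)
1/(980 + b) = 1/(980 + 0) = 1/980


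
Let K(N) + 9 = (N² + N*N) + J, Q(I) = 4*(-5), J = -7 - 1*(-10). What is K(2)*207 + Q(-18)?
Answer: 394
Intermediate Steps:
J = 3 (J = -7 + 10 = 3)
Q(I) = -20
K(N) = -6 + 2*N² (K(N) = -9 + ((N² + N*N) + 3) = -9 + ((N² + N²) + 3) = -9 + (2*N² + 3) = -9 + (3 + 2*N²) = -6 + 2*N²)
K(2)*207 + Q(-18) = (-6 + 2*2²)*207 - 20 = (-6 + 2*4)*207 - 20 = (-6 + 8)*207 - 20 = 2*207 - 20 = 414 - 20 = 394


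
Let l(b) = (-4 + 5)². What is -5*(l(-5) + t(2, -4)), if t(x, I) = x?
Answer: -15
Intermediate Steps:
l(b) = 1 (l(b) = 1² = 1)
-5*(l(-5) + t(2, -4)) = -5*(1 + 2) = -5*3 = -15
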